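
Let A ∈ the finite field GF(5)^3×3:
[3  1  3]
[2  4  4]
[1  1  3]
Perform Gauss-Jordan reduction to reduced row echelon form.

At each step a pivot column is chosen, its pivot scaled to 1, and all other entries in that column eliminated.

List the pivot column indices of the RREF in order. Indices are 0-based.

pivot columns: 0, 1, 2

[1] R0 /= 3  ⇒  (1, 2, 1)
     R1 -= 2·R0  ⇒  (0, 0, 2)
     R2 -= 1·R0  ⇒  (0, 4, 2)
[2] R1 <-> R2
[2] R1 /= 4  ⇒  (0, 1, 3)
     R0 -= 2·R1  ⇒  (1, 0, 0)
[3] R2 /= 2  ⇒  (0, 0, 1)
     R1 -= 3·R2  ⇒  (0, 1, 0)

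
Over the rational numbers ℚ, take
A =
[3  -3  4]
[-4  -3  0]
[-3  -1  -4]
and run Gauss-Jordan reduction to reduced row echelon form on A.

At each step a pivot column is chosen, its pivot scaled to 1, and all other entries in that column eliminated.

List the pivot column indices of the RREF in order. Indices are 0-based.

pivot(0,0)=3: scale R0 → (1, -1, 4/3)
  clear (1,0): R1 −= (-4)R0 → (0, -7, 16/3)
  clear (2,0): R2 −= (-3)R0 → (0, -4, 0)
pivot(1,1)=-7: scale R1 → (0, 1, -16/21)
  clear (0,1): R0 −= (-1)R1 → (1, 0, 4/7)
  clear (2,1): R2 −= (-4)R1 → (0, 0, -64/21)
pivot(2,2)=-64/21: scale R2 → (0, 0, 1)
  clear (0,2): R0 −= (4/7)R2 → (1, 0, 0)
  clear (1,2): R1 −= (-16/21)R2 → (0, 1, 0)

pivot columns: 0, 1, 2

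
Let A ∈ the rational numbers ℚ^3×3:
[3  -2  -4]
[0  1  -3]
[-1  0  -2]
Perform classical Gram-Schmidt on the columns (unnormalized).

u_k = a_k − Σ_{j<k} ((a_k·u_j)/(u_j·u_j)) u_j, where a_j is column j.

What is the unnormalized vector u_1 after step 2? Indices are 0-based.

Step 1: u_0 = a_0 = (3, 0, -1).
Step 2: u_1 = a_1 − (-3/5)·u_0 = (-1/5, 1, -3/5).

u_1 = (-1/5, 1, -3/5)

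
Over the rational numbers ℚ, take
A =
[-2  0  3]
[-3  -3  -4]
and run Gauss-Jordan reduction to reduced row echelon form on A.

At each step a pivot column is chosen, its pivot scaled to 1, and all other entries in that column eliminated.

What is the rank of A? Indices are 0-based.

rank = 2

pivot(0,0)=-2: scale R0 → (1, 0, -3/2)
  clear (1,0): R1 −= (-3)R0 → (0, -3, -17/2)
pivot(1,1)=-3: scale R1 → (0, 1, 17/6)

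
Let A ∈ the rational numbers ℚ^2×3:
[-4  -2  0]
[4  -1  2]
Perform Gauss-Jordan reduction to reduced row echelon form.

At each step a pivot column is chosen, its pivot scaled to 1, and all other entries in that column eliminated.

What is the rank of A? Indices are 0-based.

[1] R0 /= -4  ⇒  (1, 1/2, 0)
     R1 -= 4·R0  ⇒  (0, -3, 2)
[2] R1 /= -3  ⇒  (0, 1, -2/3)
     R0 -= 1/2·R1  ⇒  (1, 0, 1/3)

rank = 2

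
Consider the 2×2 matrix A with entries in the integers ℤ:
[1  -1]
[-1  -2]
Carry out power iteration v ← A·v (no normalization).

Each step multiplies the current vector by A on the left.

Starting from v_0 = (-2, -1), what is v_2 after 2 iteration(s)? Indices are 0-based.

v_2 = (-5, -7)

v_0 = (-2, -1).
v_1 = A·v_0 = (-1, 4).
v_2 = A·v_1 = (-5, -7).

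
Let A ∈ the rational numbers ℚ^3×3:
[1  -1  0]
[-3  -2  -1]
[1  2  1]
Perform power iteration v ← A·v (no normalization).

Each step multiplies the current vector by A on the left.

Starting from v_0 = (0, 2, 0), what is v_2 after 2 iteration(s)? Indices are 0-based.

v_2 = (2, 10, -6)

v_0 = (0, 2, 0).
v_1 = A·v_0 = (-2, -4, 4).
v_2 = A·v_1 = (2, 10, -6).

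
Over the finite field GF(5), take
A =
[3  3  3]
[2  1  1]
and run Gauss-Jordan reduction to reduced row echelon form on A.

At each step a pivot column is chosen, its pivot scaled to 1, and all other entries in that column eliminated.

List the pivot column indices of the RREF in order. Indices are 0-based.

pivot(0,0)=3: scale R0 → (1, 1, 1)
  clear (1,0): R1 −= (2)R0 → (0, 4, 4)
pivot(1,1)=4: scale R1 → (0, 1, 1)
  clear (0,1): R0 −= (1)R1 → (1, 0, 0)

pivot columns: 0, 1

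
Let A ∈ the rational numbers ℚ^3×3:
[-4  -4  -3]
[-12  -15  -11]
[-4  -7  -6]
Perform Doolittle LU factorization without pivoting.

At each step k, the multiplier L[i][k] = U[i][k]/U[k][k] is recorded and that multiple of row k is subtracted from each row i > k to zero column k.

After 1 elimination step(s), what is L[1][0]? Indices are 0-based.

L[1][0] = 3

k=0: U[0][0]=-4
  eliminate (1,0): mult=3, new row 1: (0, -3, -2); set L[1][0]=3
  eliminate (2,0): mult=1, new row 2: (0, -3, -3); set L[2][0]=1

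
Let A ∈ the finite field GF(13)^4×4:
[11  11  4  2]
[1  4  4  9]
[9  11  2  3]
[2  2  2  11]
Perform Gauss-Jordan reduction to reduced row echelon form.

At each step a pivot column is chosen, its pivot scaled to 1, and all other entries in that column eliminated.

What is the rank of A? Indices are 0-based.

rank = 4

pivot(0,0)=11: scale R0 → (1, 1, 11, 12)
  clear (1,0): R1 −= (1)R0 → (0, 3, 6, 10)
  clear (2,0): R2 −= (9)R0 → (0, 2, 7, 12)
  clear (3,0): R3 −= (2)R0 → (0, 0, 6, 0)
pivot(1,1)=3: scale R1 → (0, 1, 2, 12)
  clear (0,1): R0 −= (1)R1 → (1, 0, 9, 0)
  clear (2,1): R2 −= (2)R1 → (0, 0, 3, 1)
pivot(2,2)=3: scale R2 → (0, 0, 1, 9)
  clear (0,2): R0 −= (9)R2 → (1, 0, 0, 10)
  clear (1,2): R1 −= (2)R2 → (0, 1, 0, 7)
  clear (3,2): R3 −= (6)R2 → (0, 0, 0, 11)
pivot(3,3)=11: scale R3 → (0, 0, 0, 1)
  clear (0,3): R0 −= (10)R3 → (1, 0, 0, 0)
  clear (1,3): R1 −= (7)R3 → (0, 1, 0, 0)
  clear (2,3): R2 −= (9)R3 → (0, 0, 1, 0)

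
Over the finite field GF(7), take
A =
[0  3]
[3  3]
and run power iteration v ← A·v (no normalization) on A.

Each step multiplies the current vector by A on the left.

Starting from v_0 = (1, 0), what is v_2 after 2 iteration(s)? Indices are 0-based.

v_0 = (1, 0).
v_1 = A·v_0 = (0, 3).
v_2 = A·v_1 = (2, 2).

v_2 = (2, 2)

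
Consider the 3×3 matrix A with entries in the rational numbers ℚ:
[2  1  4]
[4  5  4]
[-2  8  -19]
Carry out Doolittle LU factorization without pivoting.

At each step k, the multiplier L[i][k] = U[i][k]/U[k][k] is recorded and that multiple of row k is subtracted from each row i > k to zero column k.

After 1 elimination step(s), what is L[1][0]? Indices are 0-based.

L[1][0] = 2

Step 1: pivot at (0,0) is 2.
  row1 ← row1 − (2)·row0  ⇒  L[1][0]=2, U row1=(0, 3, -4)
  row2 ← row2 − (-1)·row0  ⇒  L[2][0]=-1, U row2=(0, 9, -15)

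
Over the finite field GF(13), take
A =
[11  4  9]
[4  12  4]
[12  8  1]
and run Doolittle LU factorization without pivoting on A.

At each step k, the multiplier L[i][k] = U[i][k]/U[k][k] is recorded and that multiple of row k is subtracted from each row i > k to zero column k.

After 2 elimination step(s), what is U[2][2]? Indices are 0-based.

k=0: U[0][0]=11
  eliminate (1,0): mult=11, new row 1: (0, 7, 9); set L[1][0]=11
  eliminate (2,0): mult=7, new row 2: (0, 6, 3); set L[2][0]=7
k=1: U[1][1]=7
  eliminate (2,1): mult=12, new row 2: (0, 0, 12); set L[2][1]=12

U[2][2] = 12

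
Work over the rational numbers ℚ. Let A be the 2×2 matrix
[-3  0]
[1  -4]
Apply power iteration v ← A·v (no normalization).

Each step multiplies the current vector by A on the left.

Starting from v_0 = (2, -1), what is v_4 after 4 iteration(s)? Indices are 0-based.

v_4 = (162, -606)

v_0 = (2, -1).
v_1 = A·v_0 = (-6, 6).
v_2 = A·v_1 = (18, -30).
v_3 = A·v_2 = (-54, 138).
v_4 = A·v_3 = (162, -606).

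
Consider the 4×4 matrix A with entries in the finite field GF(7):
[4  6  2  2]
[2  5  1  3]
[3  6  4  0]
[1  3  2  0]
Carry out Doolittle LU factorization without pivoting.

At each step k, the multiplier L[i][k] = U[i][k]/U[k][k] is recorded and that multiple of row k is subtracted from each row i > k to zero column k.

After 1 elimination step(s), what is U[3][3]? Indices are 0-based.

U[3][3] = 3

Step 1: pivot at (0,0) is 4.
  row1 ← row1 − (4)·row0  ⇒  L[1][0]=4, U row1=(0, 2, 0, 2)
  row2 ← row2 − (6)·row0  ⇒  L[2][0]=6, U row2=(0, 5, 6, 2)
  row3 ← row3 − (2)·row0  ⇒  L[3][0]=2, U row3=(0, 5, 5, 3)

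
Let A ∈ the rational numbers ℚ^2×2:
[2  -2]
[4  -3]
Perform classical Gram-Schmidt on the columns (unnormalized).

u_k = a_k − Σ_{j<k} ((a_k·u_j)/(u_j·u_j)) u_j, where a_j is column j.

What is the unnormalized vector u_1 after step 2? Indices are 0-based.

u_1 = (-2/5, 1/5)

Step 1: u_0 = a_0 = (2, 4).
Step 2: u_1 = a_1 − (-4/5)·u_0 = (-2/5, 1/5).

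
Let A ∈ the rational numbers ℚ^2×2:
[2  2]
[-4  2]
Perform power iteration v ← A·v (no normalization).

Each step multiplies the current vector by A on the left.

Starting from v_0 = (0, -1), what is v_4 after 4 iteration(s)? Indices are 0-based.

v_4 = (64, 112)

v_0 = (0, -1).
v_1 = A·v_0 = (-2, -2).
v_2 = A·v_1 = (-8, 4).
v_3 = A·v_2 = (-8, 40).
v_4 = A·v_3 = (64, 112).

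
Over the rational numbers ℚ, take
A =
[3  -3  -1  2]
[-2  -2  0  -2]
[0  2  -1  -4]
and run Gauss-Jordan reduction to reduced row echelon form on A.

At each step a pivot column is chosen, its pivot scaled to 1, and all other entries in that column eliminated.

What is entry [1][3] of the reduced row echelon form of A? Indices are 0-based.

[1] R0 /= 3  ⇒  (1, -1, -1/3, 2/3)
     R1 -= -2·R0  ⇒  (0, -4, -2/3, -2/3)
[2] R1 /= -4  ⇒  (0, 1, 1/6, 1/6)
     R0 -= -1·R1  ⇒  (1, 0, -1/6, 5/6)
     R2 -= 2·R1  ⇒  (0, 0, -4/3, -13/3)
[3] R2 /= -4/3  ⇒  (0, 0, 1, 13/4)
     R0 -= -1/6·R2  ⇒  (1, 0, 0, 11/8)
     R1 -= 1/6·R2  ⇒  (0, 1, 0, -3/8)

M[1][3] = -3/8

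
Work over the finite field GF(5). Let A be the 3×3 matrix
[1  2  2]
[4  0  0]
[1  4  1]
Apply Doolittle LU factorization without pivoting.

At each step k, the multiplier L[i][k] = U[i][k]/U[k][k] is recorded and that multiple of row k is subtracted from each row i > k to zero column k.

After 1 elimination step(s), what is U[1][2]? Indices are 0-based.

U[1][2] = 2

Step 1: pivot at (0,0) is 1.
  row1 ← row1 − (4)·row0  ⇒  L[1][0]=4, U row1=(0, 2, 2)
  row2 ← row2 − (1)·row0  ⇒  L[2][0]=1, U row2=(0, 2, 4)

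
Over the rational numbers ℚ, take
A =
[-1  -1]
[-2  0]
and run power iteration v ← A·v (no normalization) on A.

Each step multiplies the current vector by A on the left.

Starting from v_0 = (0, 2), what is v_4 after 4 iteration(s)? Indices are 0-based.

v_4 = (10, 12)

v_0 = (0, 2).
v_1 = A·v_0 = (-2, 0).
v_2 = A·v_1 = (2, 4).
v_3 = A·v_2 = (-6, -4).
v_4 = A·v_3 = (10, 12).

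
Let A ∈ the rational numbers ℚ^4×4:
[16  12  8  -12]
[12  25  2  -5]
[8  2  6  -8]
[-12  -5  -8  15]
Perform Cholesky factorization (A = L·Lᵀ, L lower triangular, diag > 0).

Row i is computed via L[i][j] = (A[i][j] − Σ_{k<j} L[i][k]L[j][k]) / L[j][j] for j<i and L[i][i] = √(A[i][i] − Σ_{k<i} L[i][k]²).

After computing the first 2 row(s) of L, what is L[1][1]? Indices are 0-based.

Step 1: L[0][0] = √(16) = 4.
  L[1][0] = (12) / L[0][0] = 3.
Step 2: L[1][1] = √(16) = 4.

L[1][1] = 4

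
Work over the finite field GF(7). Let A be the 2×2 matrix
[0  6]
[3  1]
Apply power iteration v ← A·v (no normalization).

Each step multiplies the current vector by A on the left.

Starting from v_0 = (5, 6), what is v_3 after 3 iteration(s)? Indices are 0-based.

v_3 = (4, 3)

v_0 = (5, 6).
v_1 = A·v_0 = (1, 0).
v_2 = A·v_1 = (0, 3).
v_3 = A·v_2 = (4, 3).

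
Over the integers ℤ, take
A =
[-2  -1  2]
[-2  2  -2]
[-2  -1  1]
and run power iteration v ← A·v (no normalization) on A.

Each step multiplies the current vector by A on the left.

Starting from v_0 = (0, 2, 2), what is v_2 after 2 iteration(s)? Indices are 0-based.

v_2 = (-4, -4, -4)

v_0 = (0, 2, 2).
v_1 = A·v_0 = (2, 0, 0).
v_2 = A·v_1 = (-4, -4, -4).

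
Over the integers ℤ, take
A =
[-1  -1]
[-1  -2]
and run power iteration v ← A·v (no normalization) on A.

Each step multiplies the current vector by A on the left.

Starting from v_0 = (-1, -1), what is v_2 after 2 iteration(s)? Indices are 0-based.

v_2 = (-5, -8)

v_0 = (-1, -1).
v_1 = A·v_0 = (2, 3).
v_2 = A·v_1 = (-5, -8).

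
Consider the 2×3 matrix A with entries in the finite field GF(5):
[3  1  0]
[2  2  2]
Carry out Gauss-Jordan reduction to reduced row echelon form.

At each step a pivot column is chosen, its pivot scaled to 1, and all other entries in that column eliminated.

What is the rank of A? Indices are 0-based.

rank = 2

step 1: normalize row 0 (÷3) = (1, 2, 0)
  row 1: subtract 2×row0 = (0, 3, 2)
step 2: normalize row 1 (÷3) = (0, 1, 4)
  row 0: subtract 2×row1 = (1, 0, 2)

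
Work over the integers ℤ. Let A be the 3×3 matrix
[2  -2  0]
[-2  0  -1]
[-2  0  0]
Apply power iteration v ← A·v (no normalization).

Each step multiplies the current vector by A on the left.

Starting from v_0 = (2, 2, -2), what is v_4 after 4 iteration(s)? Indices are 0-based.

v_4 = (16, 8, 0)

v_0 = (2, 2, -2).
v_1 = A·v_0 = (0, -2, -4).
v_2 = A·v_1 = (4, 4, 0).
v_3 = A·v_2 = (0, -8, -8).
v_4 = A·v_3 = (16, 8, 0).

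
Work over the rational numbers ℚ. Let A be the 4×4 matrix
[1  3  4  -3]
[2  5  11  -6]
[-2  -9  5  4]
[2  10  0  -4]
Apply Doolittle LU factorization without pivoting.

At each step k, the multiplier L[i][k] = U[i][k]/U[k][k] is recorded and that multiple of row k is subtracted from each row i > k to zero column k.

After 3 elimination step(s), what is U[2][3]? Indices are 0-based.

k=0: U[0][0]=1
  eliminate (1,0): mult=2, new row 1: (0, -1, 3, 0); set L[1][0]=2
  eliminate (2,0): mult=-2, new row 2: (0, -3, 13, -2); set L[2][0]=-2
  eliminate (3,0): mult=2, new row 3: (0, 4, -8, 2); set L[3][0]=2
k=1: U[1][1]=-1
  eliminate (2,1): mult=3, new row 2: (0, 0, 4, -2); set L[2][1]=3
  eliminate (3,1): mult=-4, new row 3: (0, 0, 4, 2); set L[3][1]=-4
k=2: U[2][2]=4
  eliminate (3,2): mult=1, new row 3: (0, 0, 0, 4); set L[3][2]=1

U[2][3] = -2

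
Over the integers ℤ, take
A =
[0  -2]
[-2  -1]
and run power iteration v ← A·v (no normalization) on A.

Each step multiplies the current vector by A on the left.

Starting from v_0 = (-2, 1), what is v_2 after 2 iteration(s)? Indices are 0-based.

v_2 = (-6, 1)

v_0 = (-2, 1).
v_1 = A·v_0 = (-2, 3).
v_2 = A·v_1 = (-6, 1).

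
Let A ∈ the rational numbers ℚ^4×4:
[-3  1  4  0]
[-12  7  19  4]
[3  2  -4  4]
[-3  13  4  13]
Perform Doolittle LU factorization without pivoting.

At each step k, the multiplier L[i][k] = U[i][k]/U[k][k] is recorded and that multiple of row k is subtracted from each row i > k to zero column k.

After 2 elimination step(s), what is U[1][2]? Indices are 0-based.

Step 1: pivot at (0,0) is -3.
  row1 ← row1 − (4)·row0  ⇒  L[1][0]=4, U row1=(0, 3, 3, 4)
  row2 ← row2 − (-1)·row0  ⇒  L[2][0]=-1, U row2=(0, 3, 0, 4)
  row3 ← row3 − (1)·row0  ⇒  L[3][0]=1, U row3=(0, 12, 0, 13)
Step 2: pivot at (1,1) is 3.
  row2 ← row2 − (1)·row1  ⇒  L[2][1]=1, U row2=(0, 0, -3, 0)
  row3 ← row3 − (4)·row1  ⇒  L[3][1]=4, U row3=(0, 0, -12, -3)

U[1][2] = 3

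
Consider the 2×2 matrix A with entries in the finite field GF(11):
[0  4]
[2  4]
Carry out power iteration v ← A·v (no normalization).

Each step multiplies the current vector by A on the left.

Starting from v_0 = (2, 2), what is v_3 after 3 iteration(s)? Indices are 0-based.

v_0 = (2, 2).
v_1 = A·v_0 = (8, 1).
v_2 = A·v_1 = (4, 9).
v_3 = A·v_2 = (3, 0).

v_3 = (3, 0)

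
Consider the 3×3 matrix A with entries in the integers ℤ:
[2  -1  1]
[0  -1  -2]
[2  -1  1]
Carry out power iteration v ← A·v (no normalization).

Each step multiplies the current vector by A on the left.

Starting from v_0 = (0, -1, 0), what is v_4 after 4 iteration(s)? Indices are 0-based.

v_4 = (28, -17, 28)

v_0 = (0, -1, 0).
v_1 = A·v_0 = (1, 1, 1).
v_2 = A·v_1 = (2, -3, 2).
v_3 = A·v_2 = (9, -1, 9).
v_4 = A·v_3 = (28, -17, 28).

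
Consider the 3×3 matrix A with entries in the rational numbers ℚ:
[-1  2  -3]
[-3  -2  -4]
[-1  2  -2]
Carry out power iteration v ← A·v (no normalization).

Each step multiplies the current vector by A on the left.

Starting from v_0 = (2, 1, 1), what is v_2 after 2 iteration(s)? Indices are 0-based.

v_2 = (-15, 41, -17)

v_0 = (2, 1, 1).
v_1 = A·v_0 = (-3, -12, -2).
v_2 = A·v_1 = (-15, 41, -17).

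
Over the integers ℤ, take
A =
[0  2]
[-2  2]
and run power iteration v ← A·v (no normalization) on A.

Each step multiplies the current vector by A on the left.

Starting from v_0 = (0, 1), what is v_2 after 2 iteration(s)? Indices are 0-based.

v_2 = (4, 0)

v_0 = (0, 1).
v_1 = A·v_0 = (2, 2).
v_2 = A·v_1 = (4, 0).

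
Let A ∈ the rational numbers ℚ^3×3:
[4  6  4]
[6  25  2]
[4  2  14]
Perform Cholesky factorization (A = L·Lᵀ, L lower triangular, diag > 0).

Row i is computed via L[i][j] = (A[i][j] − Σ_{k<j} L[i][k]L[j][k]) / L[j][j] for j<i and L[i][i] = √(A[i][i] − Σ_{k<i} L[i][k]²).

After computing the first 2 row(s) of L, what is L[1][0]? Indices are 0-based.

Step 1: L[0][0] = √(4) = 2.
  L[1][0] = (6) / L[0][0] = 3.
Step 2: L[1][1] = √(16) = 4.

L[1][0] = 3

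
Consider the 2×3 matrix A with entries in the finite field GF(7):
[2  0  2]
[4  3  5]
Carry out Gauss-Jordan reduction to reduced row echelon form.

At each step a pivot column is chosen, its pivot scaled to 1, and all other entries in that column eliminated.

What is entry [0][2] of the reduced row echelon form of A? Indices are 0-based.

M[0][2] = 1

step 1: normalize row 0 (÷2) = (1, 0, 1)
  row 1: subtract 4×row0 = (0, 3, 1)
step 2: normalize row 1 (÷3) = (0, 1, 5)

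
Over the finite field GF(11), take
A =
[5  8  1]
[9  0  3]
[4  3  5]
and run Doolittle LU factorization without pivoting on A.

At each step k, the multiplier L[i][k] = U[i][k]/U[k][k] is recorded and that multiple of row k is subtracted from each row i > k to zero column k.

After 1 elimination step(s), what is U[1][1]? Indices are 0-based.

U[1][1] = 1

k=0: U[0][0]=5
  eliminate (1,0): mult=4, new row 1: (0, 1, 10); set L[1][0]=4
  eliminate (2,0): mult=3, new row 2: (0, 1, 2); set L[2][0]=3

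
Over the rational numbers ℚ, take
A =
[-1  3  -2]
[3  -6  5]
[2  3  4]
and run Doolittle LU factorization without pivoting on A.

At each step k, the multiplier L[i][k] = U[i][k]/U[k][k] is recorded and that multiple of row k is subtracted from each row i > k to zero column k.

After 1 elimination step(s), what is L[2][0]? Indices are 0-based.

L[2][0] = -2

[col 0] pivot -1
  R1 -= -3*R0 → (0, 3, -1)  (L[1][0] := -3)
  R2 -= -2*R0 → (0, 9, 0)  (L[2][0] := -2)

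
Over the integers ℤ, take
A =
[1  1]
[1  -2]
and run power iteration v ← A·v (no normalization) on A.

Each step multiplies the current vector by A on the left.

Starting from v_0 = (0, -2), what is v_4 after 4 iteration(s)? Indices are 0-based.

v_4 = (14, -52)

v_0 = (0, -2).
v_1 = A·v_0 = (-2, 4).
v_2 = A·v_1 = (2, -10).
v_3 = A·v_2 = (-8, 22).
v_4 = A·v_3 = (14, -52).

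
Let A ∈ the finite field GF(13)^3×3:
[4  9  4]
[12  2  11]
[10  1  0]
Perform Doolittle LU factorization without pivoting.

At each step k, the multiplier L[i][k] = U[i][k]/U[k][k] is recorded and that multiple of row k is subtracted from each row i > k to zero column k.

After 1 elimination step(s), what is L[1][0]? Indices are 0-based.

L[1][0] = 3

k=0: U[0][0]=4
  eliminate (1,0): mult=3, new row 1: (0, 1, 12); set L[1][0]=3
  eliminate (2,0): mult=9, new row 2: (0, 11, 3); set L[2][0]=9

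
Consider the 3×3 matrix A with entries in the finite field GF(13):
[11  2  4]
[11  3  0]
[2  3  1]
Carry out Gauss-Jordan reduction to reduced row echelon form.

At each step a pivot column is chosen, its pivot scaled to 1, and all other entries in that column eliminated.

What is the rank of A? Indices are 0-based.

step 1: normalize row 0 (÷11) = (1, 12, 11)
  row 1: subtract 11×row0 = (0, 1, 9)
  row 2: subtract 2×row0 = (0, 5, 5)
step 2: normalize row 1 (÷1) = (0, 1, 9)
  row 0: subtract 12×row1 = (1, 0, 7)
  row 2: subtract 5×row1 = (0, 0, 12)
step 3: normalize row 2 (÷12) = (0, 0, 1)
  row 0: subtract 7×row2 = (1, 0, 0)
  row 1: subtract 9×row2 = (0, 1, 0)

rank = 3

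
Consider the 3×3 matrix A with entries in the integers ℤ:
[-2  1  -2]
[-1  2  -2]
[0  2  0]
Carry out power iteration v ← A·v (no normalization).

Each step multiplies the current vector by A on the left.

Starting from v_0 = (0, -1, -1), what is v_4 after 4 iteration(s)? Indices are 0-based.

v_4 = (-6, -3, 8)

v_0 = (0, -1, -1).
v_1 = A·v_0 = (1, 0, -2).
v_2 = A·v_1 = (2, 3, 0).
v_3 = A·v_2 = (-1, 4, 6).
v_4 = A·v_3 = (-6, -3, 8).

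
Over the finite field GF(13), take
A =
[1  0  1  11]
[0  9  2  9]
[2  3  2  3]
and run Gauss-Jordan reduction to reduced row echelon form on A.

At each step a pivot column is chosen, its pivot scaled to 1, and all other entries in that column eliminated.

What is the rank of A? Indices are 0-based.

rank = 3

[1] R0 /= 1  ⇒  (1, 0, 1, 11)
     R2 -= 2·R0  ⇒  (0, 3, 0, 7)
[2] R1 /= 9  ⇒  (0, 1, 6, 1)
     R2 -= 3·R1  ⇒  (0, 0, 8, 4)
[3] R2 /= 8  ⇒  (0, 0, 1, 7)
     R0 -= 1·R2  ⇒  (1, 0, 0, 4)
     R1 -= 6·R2  ⇒  (0, 1, 0, 11)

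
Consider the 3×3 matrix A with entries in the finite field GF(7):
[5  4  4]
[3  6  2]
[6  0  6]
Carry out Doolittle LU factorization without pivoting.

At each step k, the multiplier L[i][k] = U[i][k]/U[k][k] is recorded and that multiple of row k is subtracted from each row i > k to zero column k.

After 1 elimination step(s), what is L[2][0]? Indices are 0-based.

L[2][0] = 4

[col 0] pivot 5
  R1 -= 2*R0 → (0, 5, 1)  (L[1][0] := 2)
  R2 -= 4*R0 → (0, 5, 4)  (L[2][0] := 4)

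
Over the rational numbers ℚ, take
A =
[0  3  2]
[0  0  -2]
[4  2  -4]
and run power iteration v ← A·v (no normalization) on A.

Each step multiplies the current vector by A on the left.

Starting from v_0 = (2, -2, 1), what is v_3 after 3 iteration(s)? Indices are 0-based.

v_3 = (-40, 40, 56)

v_0 = (2, -2, 1).
v_1 = A·v_0 = (-4, -2, 0).
v_2 = A·v_1 = (-6, 0, -20).
v_3 = A·v_2 = (-40, 40, 56).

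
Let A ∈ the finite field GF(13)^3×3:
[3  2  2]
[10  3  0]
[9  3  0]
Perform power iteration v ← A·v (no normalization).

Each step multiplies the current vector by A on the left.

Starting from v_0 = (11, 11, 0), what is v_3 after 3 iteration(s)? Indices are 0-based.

v_3 = (10, 12, 12)

v_0 = (11, 11, 0).
v_1 = A·v_0 = (3, 0, 2).
v_2 = A·v_1 = (0, 4, 1).
v_3 = A·v_2 = (10, 12, 12).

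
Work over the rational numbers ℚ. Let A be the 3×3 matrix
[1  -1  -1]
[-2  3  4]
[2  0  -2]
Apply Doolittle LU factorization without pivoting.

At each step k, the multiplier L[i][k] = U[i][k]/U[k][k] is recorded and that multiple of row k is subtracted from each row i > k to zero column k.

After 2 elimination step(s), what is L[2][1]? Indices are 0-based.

L[2][1] = 2

k=0: U[0][0]=1
  eliminate (1,0): mult=-2, new row 1: (0, 1, 2); set L[1][0]=-2
  eliminate (2,0): mult=2, new row 2: (0, 2, 0); set L[2][0]=2
k=1: U[1][1]=1
  eliminate (2,1): mult=2, new row 2: (0, 0, -4); set L[2][1]=2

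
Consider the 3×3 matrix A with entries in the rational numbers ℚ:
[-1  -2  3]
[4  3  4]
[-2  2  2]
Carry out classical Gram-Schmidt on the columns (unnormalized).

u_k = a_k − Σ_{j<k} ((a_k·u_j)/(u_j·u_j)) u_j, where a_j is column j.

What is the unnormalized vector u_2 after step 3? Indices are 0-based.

Step 1: u_0 = a_0 = (-1, 4, -2).
Step 2: u_1 = a_1 − (10/21)·u_0 = (-32/21, 23/21, 62/21).
Step 3: u_2 = a_2 − (3/7)·u_0 − (120/257)·u_1 = (1064/257, 456/257, 380/257).

u_2 = (1064/257, 456/257, 380/257)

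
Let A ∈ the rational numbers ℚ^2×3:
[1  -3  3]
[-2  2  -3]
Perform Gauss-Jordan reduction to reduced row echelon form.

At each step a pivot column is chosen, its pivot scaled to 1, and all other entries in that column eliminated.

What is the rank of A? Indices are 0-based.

step 1: normalize row 0 (÷1) = (1, -3, 3)
  row 1: subtract -2×row0 = (0, -4, 3)
step 2: normalize row 1 (÷-4) = (0, 1, -3/4)
  row 0: subtract -3×row1 = (1, 0, 3/4)

rank = 2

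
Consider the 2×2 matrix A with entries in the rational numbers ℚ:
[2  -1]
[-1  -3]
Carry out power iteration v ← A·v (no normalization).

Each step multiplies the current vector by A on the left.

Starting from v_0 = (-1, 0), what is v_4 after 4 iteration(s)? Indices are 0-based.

v_4 = (-26, -15)

v_0 = (-1, 0).
v_1 = A·v_0 = (-2, 1).
v_2 = A·v_1 = (-5, -1).
v_3 = A·v_2 = (-9, 8).
v_4 = A·v_3 = (-26, -15).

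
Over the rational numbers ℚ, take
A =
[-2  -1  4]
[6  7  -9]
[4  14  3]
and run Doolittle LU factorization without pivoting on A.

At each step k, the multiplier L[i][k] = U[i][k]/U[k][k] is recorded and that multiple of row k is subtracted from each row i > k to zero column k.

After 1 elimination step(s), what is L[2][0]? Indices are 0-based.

[col 0] pivot -2
  R1 -= -3*R0 → (0, 4, 3)  (L[1][0] := -3)
  R2 -= -2*R0 → (0, 12, 11)  (L[2][0] := -2)

L[2][0] = -2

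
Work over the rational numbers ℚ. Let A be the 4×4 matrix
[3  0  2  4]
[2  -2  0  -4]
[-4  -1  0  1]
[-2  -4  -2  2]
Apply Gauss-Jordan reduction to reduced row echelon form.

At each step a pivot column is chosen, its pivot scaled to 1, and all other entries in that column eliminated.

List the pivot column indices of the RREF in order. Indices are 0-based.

pivot(0,0)=3: scale R0 → (1, 0, 2/3, 4/3)
  clear (1,0): R1 −= (2)R0 → (0, -2, -4/3, -20/3)
  clear (2,0): R2 −= (-4)R0 → (0, -1, 8/3, 19/3)
  clear (3,0): R3 −= (-2)R0 → (0, -4, -2/3, 14/3)
pivot(1,1)=-2: scale R1 → (0, 1, 2/3, 10/3)
  clear (2,1): R2 −= (-1)R1 → (0, 0, 10/3, 29/3)
  clear (3,1): R3 −= (-4)R1 → (0, 0, 2, 18)
pivot(2,2)=10/3: scale R2 → (0, 0, 1, 29/10)
  clear (0,2): R0 −= (2/3)R2 → (1, 0, 0, -3/5)
  clear (1,2): R1 −= (2/3)R2 → (0, 1, 0, 7/5)
  clear (3,2): R3 −= (2)R2 → (0, 0, 0, 61/5)
pivot(3,3)=61/5: scale R3 → (0, 0, 0, 1)
  clear (0,3): R0 −= (-3/5)R3 → (1, 0, 0, 0)
  clear (1,3): R1 −= (7/5)R3 → (0, 1, 0, 0)
  clear (2,3): R2 −= (29/10)R3 → (0, 0, 1, 0)

pivot columns: 0, 1, 2, 3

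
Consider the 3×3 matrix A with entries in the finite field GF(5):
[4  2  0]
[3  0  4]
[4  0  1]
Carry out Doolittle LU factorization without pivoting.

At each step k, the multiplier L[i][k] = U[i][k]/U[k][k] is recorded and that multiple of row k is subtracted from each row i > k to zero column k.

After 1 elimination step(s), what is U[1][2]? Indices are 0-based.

U[1][2] = 4

k=0: U[0][0]=4
  eliminate (1,0): mult=2, new row 1: (0, 1, 4); set L[1][0]=2
  eliminate (2,0): mult=1, new row 2: (0, 3, 1); set L[2][0]=1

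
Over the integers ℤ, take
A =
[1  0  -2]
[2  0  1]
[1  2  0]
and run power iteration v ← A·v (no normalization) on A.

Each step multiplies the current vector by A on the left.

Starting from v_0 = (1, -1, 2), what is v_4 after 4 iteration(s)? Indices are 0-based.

v_4 = (19, -37, -5)

v_0 = (1, -1, 2).
v_1 = A·v_0 = (-3, 4, -1).
v_2 = A·v_1 = (-1, -7, 5).
v_3 = A·v_2 = (-11, 3, -15).
v_4 = A·v_3 = (19, -37, -5).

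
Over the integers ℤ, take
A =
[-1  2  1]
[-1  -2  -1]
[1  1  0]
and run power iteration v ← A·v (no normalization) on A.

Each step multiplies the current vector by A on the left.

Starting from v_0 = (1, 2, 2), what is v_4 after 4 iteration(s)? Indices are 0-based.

v_4 = (-24, -28, 32)

v_0 = (1, 2, 2).
v_1 = A·v_0 = (5, -7, 3).
v_2 = A·v_1 = (-16, 6, -2).
v_3 = A·v_2 = (26, 6, -10).
v_4 = A·v_3 = (-24, -28, 32).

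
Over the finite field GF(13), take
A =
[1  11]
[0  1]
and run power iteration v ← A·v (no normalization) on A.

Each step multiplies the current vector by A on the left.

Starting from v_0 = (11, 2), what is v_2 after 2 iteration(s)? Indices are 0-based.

v_2 = (3, 2)

v_0 = (11, 2).
v_1 = A·v_0 = (7, 2).
v_2 = A·v_1 = (3, 2).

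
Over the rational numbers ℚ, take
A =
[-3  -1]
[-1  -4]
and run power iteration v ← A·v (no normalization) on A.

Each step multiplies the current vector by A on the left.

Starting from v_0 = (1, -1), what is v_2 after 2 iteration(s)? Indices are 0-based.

v_2 = (3, -10)

v_0 = (1, -1).
v_1 = A·v_0 = (-2, 3).
v_2 = A·v_1 = (3, -10).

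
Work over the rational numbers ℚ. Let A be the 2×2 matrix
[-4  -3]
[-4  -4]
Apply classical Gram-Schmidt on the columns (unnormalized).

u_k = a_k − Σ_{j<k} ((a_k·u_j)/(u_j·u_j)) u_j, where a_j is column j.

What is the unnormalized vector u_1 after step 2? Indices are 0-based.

Step 1: u_0 = a_0 = (-4, -4).
Step 2: u_1 = a_1 − (7/8)·u_0 = (1/2, -1/2).

u_1 = (1/2, -1/2)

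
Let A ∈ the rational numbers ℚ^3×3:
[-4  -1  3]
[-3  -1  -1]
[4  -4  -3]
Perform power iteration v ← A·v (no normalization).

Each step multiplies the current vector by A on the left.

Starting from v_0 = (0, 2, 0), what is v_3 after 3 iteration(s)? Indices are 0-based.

v_3 = (112, 2, -192)

v_0 = (0, 2, 0).
v_1 = A·v_0 = (-2, -2, -8).
v_2 = A·v_1 = (-14, 16, 24).
v_3 = A·v_2 = (112, 2, -192).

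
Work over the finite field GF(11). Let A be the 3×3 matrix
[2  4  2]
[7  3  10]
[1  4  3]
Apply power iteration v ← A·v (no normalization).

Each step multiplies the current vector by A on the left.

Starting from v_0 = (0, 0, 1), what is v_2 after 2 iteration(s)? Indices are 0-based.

v_0 = (0, 0, 1).
v_1 = A·v_0 = (2, 10, 3).
v_2 = A·v_1 = (6, 8, 7).

v_2 = (6, 8, 7)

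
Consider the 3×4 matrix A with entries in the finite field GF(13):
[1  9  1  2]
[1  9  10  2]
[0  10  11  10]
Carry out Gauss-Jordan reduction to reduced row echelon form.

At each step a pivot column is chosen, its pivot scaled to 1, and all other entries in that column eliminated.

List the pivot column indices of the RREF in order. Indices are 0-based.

pivot columns: 0, 1, 2

[1] R0 /= 1  ⇒  (1, 9, 1, 2)
     R1 -= 1·R0  ⇒  (0, 0, 9, 0)
[2] R1 <-> R2
[2] R1 /= 10  ⇒  (0, 1, 5, 1)
     R0 -= 9·R1  ⇒  (1, 0, 8, 6)
[3] R2 /= 9  ⇒  (0, 0, 1, 0)
     R0 -= 8·R2  ⇒  (1, 0, 0, 6)
     R1 -= 5·R2  ⇒  (0, 1, 0, 1)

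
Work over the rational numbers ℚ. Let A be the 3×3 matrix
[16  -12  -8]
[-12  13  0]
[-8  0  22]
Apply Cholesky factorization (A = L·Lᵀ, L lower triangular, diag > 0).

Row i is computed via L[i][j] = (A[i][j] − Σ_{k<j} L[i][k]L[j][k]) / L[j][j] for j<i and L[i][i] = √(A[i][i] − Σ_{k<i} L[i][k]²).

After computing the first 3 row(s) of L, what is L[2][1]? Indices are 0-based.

L[2][1] = -3

Step 1: L[0][0] = √(16) = 4.
  L[1][0] = (-12) / L[0][0] = -3.
Step 2: L[1][1] = √(4) = 2.
  L[2][0] = (-8) / L[0][0] = -2.
  L[2][1] = (-6) / L[1][1] = -3.
Step 3: L[2][2] = √(9) = 3.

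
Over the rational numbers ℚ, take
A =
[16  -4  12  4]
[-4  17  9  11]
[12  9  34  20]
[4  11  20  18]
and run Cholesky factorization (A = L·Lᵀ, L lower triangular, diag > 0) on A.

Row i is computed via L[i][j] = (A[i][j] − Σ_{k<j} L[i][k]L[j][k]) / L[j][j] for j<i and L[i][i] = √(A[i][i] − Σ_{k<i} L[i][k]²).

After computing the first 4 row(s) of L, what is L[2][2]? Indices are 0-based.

Step 1: L[0][0] = √(16) = 4.
  L[1][0] = (-4) / L[0][0] = -1.
Step 2: L[1][1] = √(16) = 4.
  L[2][0] = (12) / L[0][0] = 3.
  L[2][1] = (12) / L[1][1] = 3.
Step 3: L[2][2] = √(16) = 4.
  L[3][0] = (4) / L[0][0] = 1.
  L[3][1] = (12) / L[1][1] = 3.
  L[3][2] = (8) / L[2][2] = 2.
Step 4: L[3][3] = √(4) = 2.

L[2][2] = 4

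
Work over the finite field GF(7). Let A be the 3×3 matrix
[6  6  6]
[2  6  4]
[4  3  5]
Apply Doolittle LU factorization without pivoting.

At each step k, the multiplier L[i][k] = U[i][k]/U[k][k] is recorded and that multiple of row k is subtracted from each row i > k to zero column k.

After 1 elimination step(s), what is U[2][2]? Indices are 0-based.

[col 0] pivot 6
  R1 -= 5*R0 → (0, 4, 2)  (L[1][0] := 5)
  R2 -= 3*R0 → (0, 6, 1)  (L[2][0] := 3)

U[2][2] = 1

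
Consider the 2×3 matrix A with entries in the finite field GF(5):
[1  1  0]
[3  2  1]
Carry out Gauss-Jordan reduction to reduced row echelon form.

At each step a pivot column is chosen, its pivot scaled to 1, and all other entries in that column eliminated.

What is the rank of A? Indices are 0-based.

rank = 2

pivot(0,0)=1: scale R0 → (1, 1, 0)
  clear (1,0): R1 −= (3)R0 → (0, 4, 1)
pivot(1,1)=4: scale R1 → (0, 1, 4)
  clear (0,1): R0 −= (1)R1 → (1, 0, 1)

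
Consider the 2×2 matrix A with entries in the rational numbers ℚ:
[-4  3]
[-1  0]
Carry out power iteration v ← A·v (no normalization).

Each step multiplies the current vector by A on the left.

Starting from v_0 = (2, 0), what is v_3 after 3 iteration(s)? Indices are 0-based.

v_0 = (2, 0).
v_1 = A·v_0 = (-8, -2).
v_2 = A·v_1 = (26, 8).
v_3 = A·v_2 = (-80, -26).

v_3 = (-80, -26)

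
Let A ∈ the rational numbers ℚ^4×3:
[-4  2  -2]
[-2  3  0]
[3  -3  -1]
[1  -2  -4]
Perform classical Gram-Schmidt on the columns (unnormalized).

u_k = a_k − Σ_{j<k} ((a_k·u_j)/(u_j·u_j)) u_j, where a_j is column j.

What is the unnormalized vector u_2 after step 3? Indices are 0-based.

u_2 = (24/155, -303/155, -53/155, -351/155)

Step 1: u_0 = a_0 = (-4, -2, 3, 1).
Step 2: u_1 = a_1 − (-5/6)·u_0 = (-4/3, 4/3, -1/2, -7/6).
Step 3: u_2 = a_2 − (1/30)·u_0 − (47/31)·u_1 = (24/155, -303/155, -53/155, -351/155).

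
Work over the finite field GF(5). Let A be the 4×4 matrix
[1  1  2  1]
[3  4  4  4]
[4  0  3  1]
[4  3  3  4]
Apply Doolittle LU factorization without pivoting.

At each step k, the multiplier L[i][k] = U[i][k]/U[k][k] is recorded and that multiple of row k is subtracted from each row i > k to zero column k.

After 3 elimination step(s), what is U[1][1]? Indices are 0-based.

U[1][1] = 1

Step 1: pivot at (0,0) is 1.
  row1 ← row1 − (3)·row0  ⇒  L[1][0]=3, U row1=(0, 1, 3, 1)
  row2 ← row2 − (4)·row0  ⇒  L[2][0]=4, U row2=(0, 1, 0, 2)
  row3 ← row3 − (4)·row0  ⇒  L[3][0]=4, U row3=(0, 4, 0, 0)
Step 2: pivot at (1,1) is 1.
  row2 ← row2 − (1)·row1  ⇒  L[2][1]=1, U row2=(0, 0, 2, 1)
  row3 ← row3 − (4)·row1  ⇒  L[3][1]=4, U row3=(0, 0, 3, 1)
Step 3: pivot at (2,2) is 2.
  row3 ← row3 − (4)·row2  ⇒  L[3][2]=4, U row3=(0, 0, 0, 2)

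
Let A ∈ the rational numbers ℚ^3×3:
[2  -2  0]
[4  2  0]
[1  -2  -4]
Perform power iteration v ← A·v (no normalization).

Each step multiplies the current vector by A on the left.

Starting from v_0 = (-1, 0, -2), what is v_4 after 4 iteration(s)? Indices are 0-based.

v_0 = (-1, 0, -2).
v_1 = A·v_0 = (-2, -4, 7).
v_2 = A·v_1 = (4, -16, -22).
v_3 = A·v_2 = (40, -16, 124).
v_4 = A·v_3 = (112, 128, -424).

v_4 = (112, 128, -424)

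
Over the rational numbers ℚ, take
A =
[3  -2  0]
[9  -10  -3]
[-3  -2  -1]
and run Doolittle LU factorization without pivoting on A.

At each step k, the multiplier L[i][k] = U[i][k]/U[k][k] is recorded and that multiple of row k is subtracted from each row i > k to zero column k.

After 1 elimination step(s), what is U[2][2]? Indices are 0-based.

U[2][2] = -1

Step 1: pivot at (0,0) is 3.
  row1 ← row1 − (3)·row0  ⇒  L[1][0]=3, U row1=(0, -4, -3)
  row2 ← row2 − (-1)·row0  ⇒  L[2][0]=-1, U row2=(0, -4, -1)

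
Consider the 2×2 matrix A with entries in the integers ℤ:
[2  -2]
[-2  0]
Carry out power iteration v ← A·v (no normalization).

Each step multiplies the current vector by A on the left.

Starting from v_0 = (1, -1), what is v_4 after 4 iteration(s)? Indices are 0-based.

v_0 = (1, -1).
v_1 = A·v_0 = (4, -2).
v_2 = A·v_1 = (12, -8).
v_3 = A·v_2 = (40, -24).
v_4 = A·v_3 = (128, -80).

v_4 = (128, -80)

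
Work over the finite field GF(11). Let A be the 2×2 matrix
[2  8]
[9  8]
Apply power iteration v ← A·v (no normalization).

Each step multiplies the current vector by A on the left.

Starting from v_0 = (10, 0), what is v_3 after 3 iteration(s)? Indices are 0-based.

v_0 = (10, 0).
v_1 = A·v_0 = (9, 2).
v_2 = A·v_1 = (1, 9).
v_3 = A·v_2 = (8, 4).

v_3 = (8, 4)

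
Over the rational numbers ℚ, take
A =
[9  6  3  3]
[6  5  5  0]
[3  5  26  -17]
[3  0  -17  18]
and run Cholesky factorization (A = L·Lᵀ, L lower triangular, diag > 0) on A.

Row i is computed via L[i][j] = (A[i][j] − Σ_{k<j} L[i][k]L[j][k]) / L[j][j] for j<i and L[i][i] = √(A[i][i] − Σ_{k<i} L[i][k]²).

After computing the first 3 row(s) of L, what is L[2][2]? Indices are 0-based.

L[2][2] = 4

Step 1: L[0][0] = √(9) = 3.
  L[1][0] = (6) / L[0][0] = 2.
Step 2: L[1][1] = √(1) = 1.
  L[2][0] = (3) / L[0][0] = 1.
  L[2][1] = (3) / L[1][1] = 3.
Step 3: L[2][2] = √(16) = 4.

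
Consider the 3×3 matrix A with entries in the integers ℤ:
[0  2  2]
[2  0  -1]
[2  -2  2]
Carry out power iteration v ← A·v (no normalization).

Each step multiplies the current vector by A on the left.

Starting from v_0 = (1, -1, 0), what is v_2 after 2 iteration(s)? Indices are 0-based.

v_2 = (12, -8, 0)

v_0 = (1, -1, 0).
v_1 = A·v_0 = (-2, 2, 4).
v_2 = A·v_1 = (12, -8, 0).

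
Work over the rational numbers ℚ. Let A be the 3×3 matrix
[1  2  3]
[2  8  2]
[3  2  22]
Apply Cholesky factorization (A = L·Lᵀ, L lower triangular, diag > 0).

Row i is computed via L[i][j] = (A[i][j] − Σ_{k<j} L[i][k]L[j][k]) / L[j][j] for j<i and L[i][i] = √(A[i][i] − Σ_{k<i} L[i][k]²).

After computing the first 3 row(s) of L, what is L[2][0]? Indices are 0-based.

Step 1: L[0][0] = √(1) = 1.
  L[1][0] = (2) / L[0][0] = 2.
Step 2: L[1][1] = √(4) = 2.
  L[2][0] = (3) / L[0][0] = 3.
  L[2][1] = (-4) / L[1][1] = -2.
Step 3: L[2][2] = √(9) = 3.

L[2][0] = 3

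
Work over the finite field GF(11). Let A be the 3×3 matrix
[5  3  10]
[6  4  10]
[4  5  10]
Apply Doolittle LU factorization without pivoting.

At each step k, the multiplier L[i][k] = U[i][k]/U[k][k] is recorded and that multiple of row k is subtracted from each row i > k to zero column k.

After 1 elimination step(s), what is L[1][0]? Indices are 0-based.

Step 1: pivot at (0,0) is 5.
  row1 ← row1 − (10)·row0  ⇒  L[1][0]=10, U row1=(0, 7, 9)
  row2 ← row2 − (3)·row0  ⇒  L[2][0]=3, U row2=(0, 7, 2)

L[1][0] = 10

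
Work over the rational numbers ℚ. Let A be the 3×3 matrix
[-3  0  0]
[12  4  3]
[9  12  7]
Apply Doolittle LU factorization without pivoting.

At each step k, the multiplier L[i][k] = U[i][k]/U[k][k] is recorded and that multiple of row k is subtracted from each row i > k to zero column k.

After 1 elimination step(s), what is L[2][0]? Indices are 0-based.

L[2][0] = -3

k=0: U[0][0]=-3
  eliminate (1,0): mult=-4, new row 1: (0, 4, 3); set L[1][0]=-4
  eliminate (2,0): mult=-3, new row 2: (0, 12, 7); set L[2][0]=-3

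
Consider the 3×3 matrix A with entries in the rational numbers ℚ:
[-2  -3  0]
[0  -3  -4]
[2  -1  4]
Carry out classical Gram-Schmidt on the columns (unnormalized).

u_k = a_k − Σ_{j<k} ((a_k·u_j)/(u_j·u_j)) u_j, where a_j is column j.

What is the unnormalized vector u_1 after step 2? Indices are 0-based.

Step 1: u_0 = a_0 = (-2, 0, 2).
Step 2: u_1 = a_1 − (1/2)·u_0 = (-2, -3, -2).

u_1 = (-2, -3, -2)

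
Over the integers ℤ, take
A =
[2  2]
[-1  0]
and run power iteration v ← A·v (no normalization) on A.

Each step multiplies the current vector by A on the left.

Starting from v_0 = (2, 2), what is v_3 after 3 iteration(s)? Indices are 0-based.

v_3 = (8, -12)

v_0 = (2, 2).
v_1 = A·v_0 = (8, -2).
v_2 = A·v_1 = (12, -8).
v_3 = A·v_2 = (8, -12).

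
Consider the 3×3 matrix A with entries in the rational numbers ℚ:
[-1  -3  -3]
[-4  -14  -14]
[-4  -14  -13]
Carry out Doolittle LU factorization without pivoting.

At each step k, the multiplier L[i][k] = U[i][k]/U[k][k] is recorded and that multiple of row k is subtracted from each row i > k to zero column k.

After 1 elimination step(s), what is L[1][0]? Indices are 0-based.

L[1][0] = 4

Step 1: pivot at (0,0) is -1.
  row1 ← row1 − (4)·row0  ⇒  L[1][0]=4, U row1=(0, -2, -2)
  row2 ← row2 − (4)·row0  ⇒  L[2][0]=4, U row2=(0, -2, -1)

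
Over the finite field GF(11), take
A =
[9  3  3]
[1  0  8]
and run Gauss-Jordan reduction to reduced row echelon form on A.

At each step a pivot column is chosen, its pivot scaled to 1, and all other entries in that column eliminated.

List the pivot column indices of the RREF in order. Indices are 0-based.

pivot columns: 0, 1

pivot(0,0)=9: scale R0 → (1, 4, 4)
  clear (1,0): R1 −= (1)R0 → (0, 7, 4)
pivot(1,1)=7: scale R1 → (0, 1, 10)
  clear (0,1): R0 −= (4)R1 → (1, 0, 8)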